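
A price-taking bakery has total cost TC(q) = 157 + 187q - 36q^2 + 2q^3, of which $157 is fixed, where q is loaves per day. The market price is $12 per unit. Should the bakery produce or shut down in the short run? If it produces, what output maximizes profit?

Shut down

Strip out fixed cost: VC = 187q - 36q^2 + 2q^3. Then AVC = 187 - 36q + 2q^2 and MC = 187 - 72q + 6q^2.
AVC hits its minimum where MC = AVC, at q = 9, giving min AVC = 187 - 36·9 + 2·9^2 = $25.
P = $12 lies below min AVC = $25; no output level covers variable cost.
Shutting down limits the loss to fixed cost, $157.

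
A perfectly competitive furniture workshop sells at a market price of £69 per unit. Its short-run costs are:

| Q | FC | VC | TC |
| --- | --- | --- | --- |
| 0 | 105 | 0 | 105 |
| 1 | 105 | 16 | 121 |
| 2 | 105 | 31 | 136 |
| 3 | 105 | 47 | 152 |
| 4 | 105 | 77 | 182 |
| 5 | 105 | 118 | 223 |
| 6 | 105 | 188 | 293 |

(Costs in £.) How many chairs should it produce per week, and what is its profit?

Profit at each row (π = 69Q − TC): Q=0: -105; Q=1: -52; Q=2: 2; Q=3: 55; Q=4: 94; Q=5: 122; Q=6: 121.
Profit is maximized at Q = 5. AVC there is 118/5 = £23.60 ≤ P, so producing beats shutting down (which would give -£105).

Q = 5; profit = £122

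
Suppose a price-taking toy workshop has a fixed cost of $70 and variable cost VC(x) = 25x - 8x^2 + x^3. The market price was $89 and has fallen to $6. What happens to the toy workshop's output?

MC = 25 - 16x + 3x^2; the shutdown threshold is min AVC = $9 (at x = 4).
At P = $89 ≥ min AVC, set P = MC on the rising branch: x = 8.
At P = $6 < min AVC = $9, price no longer covers variable cost at any output, so the firm shuts down: x = 0.

Output falls from 8 to 0 (the firm shuts down)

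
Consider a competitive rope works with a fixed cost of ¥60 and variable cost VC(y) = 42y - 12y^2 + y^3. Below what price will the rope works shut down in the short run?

The firm shuts down when price falls below the minimum of average variable cost. AVC = VC/y = 42 - 12y + y^2.
At the minimum of AVC, MC = AVC. MC = 42 - 24y + 3y^2; setting MC = AVC gives 2y^2 - 12y = 0, so y = 6. min AVC = 6.
For P < ¥6 the firm produces nothing.

¥6 per unit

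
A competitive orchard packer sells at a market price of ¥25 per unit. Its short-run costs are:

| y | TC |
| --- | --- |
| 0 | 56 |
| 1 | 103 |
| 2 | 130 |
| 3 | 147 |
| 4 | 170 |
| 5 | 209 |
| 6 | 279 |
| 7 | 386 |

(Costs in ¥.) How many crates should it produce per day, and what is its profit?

Compute π = P·y − TC at each output: y=0: -56; y=1: -78; y=2: -80; y=3: -72; y=4: -70; y=5: -84; y=6: -129; y=7: -211.
Profit is highest at y = 0. Equivalently, the lowest AVC in the table is 114/4 ≈ ¥28.50 at y = 4, and P = ¥25 falls below it — price never covers variable cost, so the firm shuts down and loses only its fixed cost.

y = 0 (shut down); profit = -¥56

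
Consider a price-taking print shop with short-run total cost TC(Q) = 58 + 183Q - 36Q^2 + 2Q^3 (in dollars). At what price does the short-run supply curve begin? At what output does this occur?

$21 per unit, at Q = 9

The firm shuts down when price falls below the minimum of average variable cost. AVC = VC/Q = 183 - 36Q + 2Q^2.
At the minimum of AVC, MC = AVC. MC = 183 - 72Q + 6Q^2; setting MC = AVC gives 4Q^2 - 36Q = 0, so Q = 9. min AVC = 21.
For P < $21 the firm produces nothing.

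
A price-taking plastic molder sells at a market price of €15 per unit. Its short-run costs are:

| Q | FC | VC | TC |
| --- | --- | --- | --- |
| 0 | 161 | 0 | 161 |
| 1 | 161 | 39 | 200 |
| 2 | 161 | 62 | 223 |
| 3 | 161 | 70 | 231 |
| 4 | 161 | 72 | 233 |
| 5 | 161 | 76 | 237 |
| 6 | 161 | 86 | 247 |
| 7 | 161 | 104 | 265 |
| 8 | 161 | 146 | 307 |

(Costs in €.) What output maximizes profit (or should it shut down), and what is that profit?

Profit at each row (π = 15Q − TC): Q=0: -161; Q=1: -185; Q=2: -193; Q=3: -186; Q=4: -173; Q=5: -162; Q=6: -157; Q=7: -160; Q=8: -187.
Profit is maximized at Q = 6. AVC there is 86/6 = €14.33 ≤ P, so producing beats shutting down (which would give -€161).

Q = 6; profit = -€157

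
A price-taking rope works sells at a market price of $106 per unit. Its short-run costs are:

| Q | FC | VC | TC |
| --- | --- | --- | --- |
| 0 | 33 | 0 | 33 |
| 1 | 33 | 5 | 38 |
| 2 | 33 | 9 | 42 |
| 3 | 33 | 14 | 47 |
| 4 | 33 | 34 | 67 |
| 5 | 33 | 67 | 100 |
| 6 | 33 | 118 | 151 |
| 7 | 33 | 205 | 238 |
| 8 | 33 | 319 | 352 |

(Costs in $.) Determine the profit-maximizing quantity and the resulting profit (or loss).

Profit at each row (π = 106Q − TC): Q=0: -33; Q=1: 68; Q=2: 170; Q=3: 271; Q=4: 357; Q=5: 430; Q=6: 485; Q=7: 504; Q=8: 496.
Profit is maximized at Q = 7. AVC there is 205/7 = $29.29 ≤ P, so producing beats shutting down (which would give -$33).

Q = 7; profit = $504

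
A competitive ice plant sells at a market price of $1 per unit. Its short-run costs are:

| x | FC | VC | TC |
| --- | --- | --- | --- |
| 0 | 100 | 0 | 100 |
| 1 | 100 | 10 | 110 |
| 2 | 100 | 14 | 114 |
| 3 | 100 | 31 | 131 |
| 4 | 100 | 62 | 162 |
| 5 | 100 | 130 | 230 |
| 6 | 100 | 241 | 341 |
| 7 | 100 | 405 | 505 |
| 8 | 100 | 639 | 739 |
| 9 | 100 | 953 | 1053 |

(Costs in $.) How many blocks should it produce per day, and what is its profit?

Compute π = P·x − TC at each output: x=0: -100; x=1: -109; x=2: -112; x=3: -128; x=4: -158; x=5: -225; x=6: -335; x=7: -498; x=8: -731; x=9: -1044.
Profit is highest at x = 0. Equivalently, the lowest AVC in the table is 14/2 ≈ $7 at x = 2, and P = $1 falls below it — price never covers variable cost, so the firm shuts down and loses only its fixed cost.

x = 0 (shut down); profit = -$100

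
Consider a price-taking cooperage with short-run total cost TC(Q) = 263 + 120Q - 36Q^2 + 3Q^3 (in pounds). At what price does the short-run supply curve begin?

£12 per unit

The shutdown price is the minimum of AVC. VC = 120Q - 36Q^2 + 3Q^3, so AVC = 120 - 36Q + 3Q^2.
dAVC/dQ = -36 + 6Q = 0 gives Q = 6. min AVC = 120 - 36·6 + 3·6^2 = 12.
For P < £12 the firm produces nothing.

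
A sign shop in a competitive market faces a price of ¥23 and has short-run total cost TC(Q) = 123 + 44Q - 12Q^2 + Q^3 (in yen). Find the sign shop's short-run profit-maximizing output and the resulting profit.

AVC = 44 - 12Q + Q^2; min AVC = ¥8 at Q = 6. Since P = ¥23 ≥ min AVC, the firm produces.
MC = 44 - 24Q + 3Q^2. Setting P = MC and taking the root on the rising branch gives Q* = 7.
TR = 23·7 = 161. TC = 123 + 63 = 186. Profit = 161 − 186 = -¥25.
By producing, the firm covers all variable cost plus ¥98 of fixed cost; shutting down would lose the full ¥123.

Profit = -¥25 at Q = 7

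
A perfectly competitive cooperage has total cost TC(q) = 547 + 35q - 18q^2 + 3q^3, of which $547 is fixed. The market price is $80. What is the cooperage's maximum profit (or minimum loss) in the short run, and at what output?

Profit = -$247 at q = 5

AVC = 35 - 18q + 3q^2; min AVC = $8 at q = 3. Since P = $80 ≥ min AVC, the firm produces.
MC = 35 - 36q + 9q^2. Setting P = MC and taking the root on the rising branch gives q* = 5.
TR = 80·5 = 400. TC = 547 + 100 = 647. Profit = 400 − 647 = -$247.
By producing, the firm covers all variable cost plus $300 of fixed cost; shutting down would lose the full $547.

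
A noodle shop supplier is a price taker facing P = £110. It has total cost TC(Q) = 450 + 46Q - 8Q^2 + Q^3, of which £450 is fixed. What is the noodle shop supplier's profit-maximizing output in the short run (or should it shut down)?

Variable cost is VC = 46Q - 8Q^2 + Q^3, so AVC = VC/Q = 46 - 8Q + Q^2 and MC = dTC/dQ = 46 - 16Q + 3Q^2.
AVC hits its minimum where MC = AVC, at Q = 4, giving min AVC = 46 - 8·4 + 4^2 = £30.
Since P = £110 ≥ min AVC = £30, price covers variable cost and the firm should produce.
P = MC gives -64 - 16Q + 3Q^2 = 0, with roots -8/3 and 8. Take the larger (rising MC): Q* = 8.
Check: AVC at Q = 8 is £46 ≤ P, so revenue covers variable cost.
Profit = P·Q − TC = 110·8 − 818 = £62.

Produce at Q = 8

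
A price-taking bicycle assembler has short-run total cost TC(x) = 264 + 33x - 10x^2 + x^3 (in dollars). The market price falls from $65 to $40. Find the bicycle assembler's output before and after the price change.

AVC = 33 - 10x + x^2, minimized at x = 5 where min AVC = $8. MC = 33 - 20x + 3x^2.
At P = $65 ≥ min AVC, set P = MC on the rising branch: x = 8.
At P = $40 ≥ min AVC, set P = MC: x = 7. The firm stays open but cuts output.

Output falls from 8 to 7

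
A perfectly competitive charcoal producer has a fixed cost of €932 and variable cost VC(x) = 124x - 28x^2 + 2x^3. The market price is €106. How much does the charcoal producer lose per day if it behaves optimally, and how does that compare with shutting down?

Profit = -€284 at x = 9

AVC = 124 - 28x + 2x^2 has its minimum €26 at x = 7; price €106 clears that bar, so the firm operates.
MC = 124 - 56x + 6x^2. Setting P = MC and taking the root on the rising branch gives x* = 9.
TR = 106·9 = 954. TC = 932 + 306 = 1238. Profit = 954 − 1238 = -€284.
Shutting down would mean losing the fixed cost of €932, so operating at a loss of €284 is better by €648.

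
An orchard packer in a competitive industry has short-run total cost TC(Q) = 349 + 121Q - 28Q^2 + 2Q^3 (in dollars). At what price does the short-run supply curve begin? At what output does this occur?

The firm shuts down when price falls below the minimum of average variable cost. AVC = VC/Q = 121 - 28Q + 2Q^2.
dAVC/dQ = -28 + 4Q = 0 gives Q = 7. min AVC = 121 - 28·7 + 2·7^2 = 23.
For P < $23 the firm produces nothing.

$23 per unit, at Q = 7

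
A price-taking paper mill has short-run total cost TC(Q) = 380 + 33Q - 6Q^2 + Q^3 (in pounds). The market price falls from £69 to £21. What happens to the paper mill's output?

AVC = 33 - 6Q + Q^2, minimized at Q = 3 where min AVC = £24. MC = 33 - 12Q + 3Q^2.
With P = £69 above the shutdown price, P = MC gives Q = 6.
At P = £21 < min AVC = £24, price no longer covers variable cost at any output, so the firm shuts down: Q = 0.

Output falls from 6 to 0 (the firm shuts down)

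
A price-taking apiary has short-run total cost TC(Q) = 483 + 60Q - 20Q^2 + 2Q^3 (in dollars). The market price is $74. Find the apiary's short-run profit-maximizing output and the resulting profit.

AVC = 60 - 20Q + 2Q^2; min AVC = $10 at Q = 5. Since P = $74 ≥ min AVC, the firm produces.
With MC = 60 - 40Q + 6Q^2, P = MC on the upward-sloping part at Q* = 7.
TR = 74·7 = 518. TC = 483 + 126 = 609. Profit = 518 − 609 = -$91.
By producing, the firm covers all variable cost plus $392 of fixed cost; shutting down would lose the full $483.

Profit = -$91 at Q = 7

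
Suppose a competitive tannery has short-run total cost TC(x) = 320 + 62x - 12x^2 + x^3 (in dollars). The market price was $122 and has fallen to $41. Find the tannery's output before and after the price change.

AVC = 62 - 12x + x^2, minimized at x = 6 where min AVC = $26. MC = 62 - 24x + 3x^2.
With P = $122 above the shutdown price, P = MC gives x = 10.
At P = $41 ≥ min AVC, set P = MC: x = 7. The firm stays open but cuts output.

Output falls from 10 to 7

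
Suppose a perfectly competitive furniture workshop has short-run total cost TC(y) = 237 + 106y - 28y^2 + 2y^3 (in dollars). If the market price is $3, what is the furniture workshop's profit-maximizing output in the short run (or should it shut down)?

Shut down

From TC, MC = TC'(y) = 106 - 56y + 6y^2 and AVC = VC/y = 106 - 28y + 2y^2.
AVC is minimized where dAVC/dy = -28 + 4y = 0, at y = 7; min AVC = 106 - 28·7 + 2·7^2 = $8.
Since P = $3 < min AVC = $8, price fails to cover variable cost at any output.
The firm minimizes its loss by shutting down and losing only its fixed cost of $237.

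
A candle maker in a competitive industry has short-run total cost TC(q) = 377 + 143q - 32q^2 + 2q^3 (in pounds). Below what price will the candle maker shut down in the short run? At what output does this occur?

The firm shuts down when price falls below the minimum of average variable cost. AVC = VC/q = 143 - 32q + 2q^2.
dAVC/dq = -32 + 4q = 0 gives q = 8. min AVC = 143 - 32·8 + 2·8^2 = 15.
So the shutdown price is £15.

£15 per unit, at q = 8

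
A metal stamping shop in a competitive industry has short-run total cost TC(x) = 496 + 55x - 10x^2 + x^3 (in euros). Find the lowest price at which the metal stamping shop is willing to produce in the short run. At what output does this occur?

€30 per unit, at x = 5

The firm shuts down when price falls below the minimum of average variable cost. AVC = VC/x = 55 - 10x + x^2.
dAVC/dx = -10 + 2x = 0 gives x = 5. min AVC = 55 - 10·5 + 5^2 = 30.
So the shutdown price is €30.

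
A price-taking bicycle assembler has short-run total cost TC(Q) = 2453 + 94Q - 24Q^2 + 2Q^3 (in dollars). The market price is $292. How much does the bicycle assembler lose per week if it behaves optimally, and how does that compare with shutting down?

Profit = -$33 at Q = 11

AVC = 94 - 24Q + 2Q^2 has its minimum $22 at Q = 6; price $292 clears that bar, so the firm operates.
MC = 94 - 48Q + 6Q^2. Setting P = MC and taking the root on the rising branch gives Q* = 11.
TR = 292·11 = 3212. TC = 2453 + 792 = 3245. Profit = 3212 − 3245 = -$33.
By producing, the firm covers all variable cost plus $2420 of fixed cost; shutting down would lose the full $2453.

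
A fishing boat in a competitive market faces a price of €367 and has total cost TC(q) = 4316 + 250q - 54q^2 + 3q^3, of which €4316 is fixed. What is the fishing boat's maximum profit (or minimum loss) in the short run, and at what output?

Profit = -€260 at q = 13

AVC = 250 - 54q + 3q^2 has its minimum €7 at q = 9; price €367 clears that bar, so the firm operates.
With MC = 250 - 108q + 9q^2, P = MC on the upward-sloping part at q* = 13.
TR = 367·13 = 4771. TC = 4316 + 715 = 5031. Profit = 4771 − 5031 = -€260.
That loss of €260 beats the €4316 the firm would lose by shutting down; producing recovers €4056 of fixed cost.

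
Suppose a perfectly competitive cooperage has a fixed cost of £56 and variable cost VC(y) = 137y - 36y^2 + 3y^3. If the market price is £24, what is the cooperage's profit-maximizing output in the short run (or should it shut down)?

Shut down

Variable cost is VC = 137y - 36y^2 + 3y^3, so AVC = VC/y = 137 - 36y + 3y^2 and MC = dTC/dy = 137 - 72y + 9y^2.
The AVC parabola has its vertex at y = 36/6 = 6, where AVC = 137 - 36·6 + 3·6^2 = £29.
With P < min AVC (£24 < £29), every unit sold adds to the loss.
Best response: produce nothing and absorb the £56 fixed cost.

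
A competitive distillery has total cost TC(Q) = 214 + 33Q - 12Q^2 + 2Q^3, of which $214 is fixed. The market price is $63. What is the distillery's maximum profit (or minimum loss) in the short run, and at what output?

Profit = -$14 at Q = 5

AVC = 33 - 12Q + 2Q^2; min AVC = $15 at Q = 3. Since P = $63 ≥ min AVC, the firm produces.
MC = 33 - 24Q + 6Q^2. Setting P = MC and taking the root on the rising branch gives Q* = 5.
TR = 63·5 = 315. TC = 214 + 115 = 329. Profit = 315 − 329 = -$14.
Shutting down would mean losing the fixed cost of $214, so operating at a loss of $14 is better by $200.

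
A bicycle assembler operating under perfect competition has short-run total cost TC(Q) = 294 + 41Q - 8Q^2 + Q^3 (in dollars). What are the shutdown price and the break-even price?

AVC = 41 - 8Q + Q^2; minimized at Q = 4, giving min AVC = $25. That is the shutdown price.
ATC = 294/Q + 41 - 8Q + Q^2. Setting dATC/dQ = −294/Q^2 − 8 + 2Q = 0 gives Q = 7 (since 2·7^3 − 8·7^2 = 294).
min ATC = 294/7 + 41 − 8·7 + 7^2 = $76. That is the break-even price.
For $25 ≤ P < $76 the firm produces at a loss; below $25 it shuts down.

Shutdown price = $25; break-even price = $76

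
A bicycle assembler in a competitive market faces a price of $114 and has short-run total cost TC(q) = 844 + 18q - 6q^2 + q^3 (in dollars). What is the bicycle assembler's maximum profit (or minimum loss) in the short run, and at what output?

Profit = -$204 at q = 8

AVC = 18 - 6q + q^2 has its minimum $9 at q = 3; price $114 clears that bar, so the firm operates.
MC = 18 - 12q + 3q^2. Setting P = MC and taking the root on the rising branch gives q* = 8.
TR = 114·8 = 912. TC = 844 + 272 = 1116. Profit = 912 − 1116 = -$204.
That loss of $204 beats the $844 the firm would lose by shutting down; producing recovers $640 of fixed cost.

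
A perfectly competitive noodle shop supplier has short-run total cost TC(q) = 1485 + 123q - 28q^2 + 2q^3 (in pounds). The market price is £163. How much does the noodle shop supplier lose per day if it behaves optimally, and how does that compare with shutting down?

Profit = -£285 at q = 10

AVC = 123 - 28q + 2q^2; min AVC = £25 at q = 7. Since P = £163 ≥ min AVC, the firm produces.
MC = 123 - 56q + 6q^2. Setting P = MC and taking the root on the rising branch gives q* = 10.
TR = 163·10 = 1630. TC = 1485 + 430 = 1915. Profit = 1630 − 1915 = -£285.
Shutting down would mean losing the fixed cost of £1485, so operating at a loss of £285 is better by £1200.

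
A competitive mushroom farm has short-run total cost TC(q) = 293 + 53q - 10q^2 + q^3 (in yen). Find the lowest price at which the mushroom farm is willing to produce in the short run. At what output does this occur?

The firm shuts down when price falls below the minimum of average variable cost. AVC = VC/q = 53 - 10q + q^2.
At the minimum of AVC, MC = AVC. MC = 53 - 20q + 3q^2; setting MC = AVC gives 2q^2 - 10q = 0, so q = 5. min AVC = 28.
For P < ¥28 the firm produces nothing.

¥28 per unit, at q = 5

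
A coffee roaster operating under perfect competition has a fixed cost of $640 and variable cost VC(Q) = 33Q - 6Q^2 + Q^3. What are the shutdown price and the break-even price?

Shutdown price = min AVC. AVC = 33 - 6Q + Q^2, with vertex at Q = 3 and minimum $24.
ATC = 640/Q + 33 - 6Q + Q^2. Setting dATC/dQ = −640/Q^2 − 6 + 2Q = 0 gives Q = 8 (since 2·8^3 − 6·8^2 = 640).
min ATC = 640/8 + 33 − 6·8 + 8^2 = $129. That is the break-even price.
Between these two prices the firm operates at a loss; above $129 it earns a profit.

Shutdown price = $24; break-even price = $129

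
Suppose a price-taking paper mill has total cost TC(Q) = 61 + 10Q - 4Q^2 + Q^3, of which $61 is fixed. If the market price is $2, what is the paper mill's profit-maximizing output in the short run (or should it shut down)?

Shut down

Strip out fixed cost: VC = 10Q - 4Q^2 + Q^3. Then AVC = 10 - 4Q + Q^2 and MC = 10 - 8Q + 3Q^2.
The AVC parabola has its vertex at Q = 4/2 = 2, where AVC = 10 - 4·2 + 2^2 = $6.
P = $2 lies below min AVC = $6; no output level covers variable cost.
The firm minimizes its loss by shutting down and losing only its fixed cost of $61.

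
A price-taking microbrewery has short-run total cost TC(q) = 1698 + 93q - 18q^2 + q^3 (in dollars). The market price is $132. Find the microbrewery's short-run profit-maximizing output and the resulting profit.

Profit = -$346 at q = 13

AVC = 93 - 18q + q^2 has its minimum $12 at q = 9; price $132 clears that bar, so the firm operates.
With MC = 93 - 36q + 3q^2, P = MC on the upward-sloping part at q* = 13.
TR = 132·13 = 1716. TC = 1698 + 364 = 2062. Profit = 1716 − 2062 = -$346.
That loss of $346 beats the $1698 the firm would lose by shutting down; producing recovers $1352 of fixed cost.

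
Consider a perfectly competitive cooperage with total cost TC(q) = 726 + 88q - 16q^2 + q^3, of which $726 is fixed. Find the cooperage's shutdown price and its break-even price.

Shutdown price = min AVC. AVC = 88 - 16q + q^2, with vertex at q = 8 and minimum $24.
ATC = 726/q + 88 - 16q + q^2. Setting dATC/dq = −726/q^2 − 16 + 2q = 0 gives q = 11 (since 2·11^3 − 16·11^2 = 726).
min ATC = 726/11 + 88 − 16·11 + 11^2 = $99. That is the break-even price.
For $24 ≤ P < $99 the firm produces at a loss; below $24 it shuts down.

Shutdown price = $24; break-even price = $99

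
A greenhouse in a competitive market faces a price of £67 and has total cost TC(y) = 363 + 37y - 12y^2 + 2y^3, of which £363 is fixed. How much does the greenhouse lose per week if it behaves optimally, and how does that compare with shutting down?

AVC = 37 - 12y + 2y^2; min AVC = £19 at y = 3. Since P = £67 ≥ min AVC, the firm produces.
MC = 37 - 24y + 6y^2. Setting P = MC and taking the root on the rising branch gives y* = 5.
TR = 67·5 = 335. TC = 363 + 135 = 498. Profit = 335 − 498 = -£163.
Shutting down would mean losing the fixed cost of £363, so operating at a loss of £163 is better by £200.

Profit = -£163 at y = 5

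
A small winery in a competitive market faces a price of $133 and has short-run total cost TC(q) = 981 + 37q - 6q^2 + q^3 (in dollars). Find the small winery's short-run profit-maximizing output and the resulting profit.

AVC = 37 - 6q + q^2; min AVC = $28 at q = 3. Since P = $133 ≥ min AVC, the firm produces.
With MC = 37 - 12q + 3q^2, P = MC on the upward-sloping part at q* = 8.
TR = 133·8 = 1064. TC = 981 + 424 = 1405. Profit = 1064 − 1405 = -$341.
By producing, the firm covers all variable cost plus $640 of fixed cost; shutting down would lose the full $981.

Profit = -$341 at q = 8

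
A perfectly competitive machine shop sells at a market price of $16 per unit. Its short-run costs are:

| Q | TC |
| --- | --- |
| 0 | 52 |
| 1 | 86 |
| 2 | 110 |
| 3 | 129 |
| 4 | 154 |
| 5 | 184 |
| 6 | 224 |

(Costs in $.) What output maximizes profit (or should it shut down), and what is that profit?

Q = 0 (shut down); profit = -$52

Profit at each row (π = 16Q − TC): Q=0: -52; Q=1: -70; Q=2: -78; Q=3: -81; Q=4: -90; Q=5: -104; Q=6: -128.
Profit is highest at Q = 0. Equivalently, the lowest AVC in the table is 102/4 ≈ $25.50 at Q = 4, and P = $16 falls below it — price never covers variable cost, so the firm shuts down and loses only its fixed cost.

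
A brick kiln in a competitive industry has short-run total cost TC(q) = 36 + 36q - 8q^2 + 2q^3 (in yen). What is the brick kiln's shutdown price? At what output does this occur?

The firm shuts down when price falls below the minimum of average variable cost. AVC = VC/q = 36 - 8q + 2q^2.
At the minimum of AVC, MC = AVC. MC = 36 - 16q + 6q^2; setting MC = AVC gives 4q^2 - 8q = 0, so q = 2. min AVC = 28.
So the shutdown price is ¥28.

¥28 per unit, at q = 2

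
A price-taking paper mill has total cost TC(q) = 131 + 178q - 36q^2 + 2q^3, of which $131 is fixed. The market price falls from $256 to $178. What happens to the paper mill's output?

Output falls from 13 to 12

MC = 178 - 72q + 6q^2; the shutdown threshold is min AVC = $16 (at q = 9).
At P = $256 ≥ min AVC, set P = MC on the rising branch: q = 13.
At P = $178 ≥ min AVC, set P = MC: q = 12. The firm stays open but cuts output.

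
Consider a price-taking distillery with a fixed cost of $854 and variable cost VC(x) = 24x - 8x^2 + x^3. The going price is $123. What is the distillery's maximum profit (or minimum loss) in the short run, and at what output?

Profit = -$44 at x = 9

AVC = 24 - 8x + x^2 has its minimum $8 at x = 4; price $123 clears that bar, so the firm operates.
MC = 24 - 16x + 3x^2. Setting P = MC and taking the root on the rising branch gives x* = 9.
TR = 123·9 = 1107. TC = 854 + 297 = 1151. Profit = 1107 − 1151 = -$44.
That loss of $44 beats the $854 the firm would lose by shutting down; producing recovers $810 of fixed cost.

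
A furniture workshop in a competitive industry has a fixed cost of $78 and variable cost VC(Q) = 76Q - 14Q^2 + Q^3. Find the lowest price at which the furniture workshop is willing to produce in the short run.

$27 per unit

The shutdown price is the minimum of AVC. VC = 76Q - 14Q^2 + Q^3, so AVC = 76 - 14Q + Q^2.
At the minimum of AVC, MC = AVC. MC = 76 - 28Q + 3Q^2; setting MC = AVC gives 2Q^2 - 14Q = 0, so Q = 7. min AVC = 27.
So the shutdown price is $27.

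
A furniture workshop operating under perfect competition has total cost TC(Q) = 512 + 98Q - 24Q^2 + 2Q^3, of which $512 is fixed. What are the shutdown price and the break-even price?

Shutdown price = $26; break-even price = $98

Shutdown price = min AVC. AVC = 98 - 24Q + 2Q^2, with vertex at Q = 6 and minimum $26.
ATC = 512/Q + 98 - 24Q + 2Q^2. Setting dATC/dQ = −512/Q^2 − 24 + 4Q = 0 gives Q = 8 (since 4·8^3 − 24·8^2 = 512).
min ATC = 512/8 + 98 − 24·8 + 2·8^2 = $98. That is the break-even price.
For $26 ≤ P < $98 the firm produces at a loss; below $26 it shuts down.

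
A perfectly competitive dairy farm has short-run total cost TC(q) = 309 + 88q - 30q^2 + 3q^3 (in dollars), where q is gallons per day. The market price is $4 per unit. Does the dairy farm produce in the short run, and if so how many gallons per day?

Shut down

From TC, MC = TC'(q) = 88 - 60q + 9q^2 and AVC = VC/q = 88 - 30q + 3q^2.
AVC hits its minimum where MC = AVC, at q = 5, giving min AVC = 88 - 30·5 + 3·5^2 = $13.
With P < min AVC ($4 < $13), every unit sold adds to the loss.
The firm minimizes its loss by shutting down and losing only its fixed cost of $309.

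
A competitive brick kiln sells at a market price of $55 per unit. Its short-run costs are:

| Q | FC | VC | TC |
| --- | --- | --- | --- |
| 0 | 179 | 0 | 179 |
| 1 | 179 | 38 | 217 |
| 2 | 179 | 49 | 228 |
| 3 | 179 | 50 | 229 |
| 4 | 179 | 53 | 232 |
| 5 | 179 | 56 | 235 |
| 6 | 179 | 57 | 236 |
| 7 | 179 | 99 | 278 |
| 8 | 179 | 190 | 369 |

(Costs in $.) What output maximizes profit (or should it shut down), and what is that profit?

Q = 7; profit = $107

Compute π = P·Q − TC at each output: Q=0: -179; Q=1: -162; Q=2: -118; Q=3: -64; Q=4: -12; Q=5: 40; Q=6: 94; Q=7: 107; Q=8: 71.
Profit is maximized at Q = 7. AVC there is 99/7 = $14.14 ≤ P, so producing beats shutting down (which would give -$179).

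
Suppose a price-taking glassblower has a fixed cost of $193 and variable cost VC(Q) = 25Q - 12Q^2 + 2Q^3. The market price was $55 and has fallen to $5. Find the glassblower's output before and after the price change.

Output falls from 5 to 0 (the firm shuts down)

MC = 25 - 24Q + 6Q^2; the shutdown threshold is min AVC = $7 (at Q = 3).
At P = $55 ≥ min AVC, set P = MC on the rising branch: Q = 5.
At P = $5 < min AVC = $7, price no longer covers variable cost at any output, so the firm shuts down: Q = 0.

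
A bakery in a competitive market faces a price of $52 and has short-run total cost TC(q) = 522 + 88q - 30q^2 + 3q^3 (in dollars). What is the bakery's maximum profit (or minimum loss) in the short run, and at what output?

AVC = 88 - 30q + 3q^2; min AVC = $13 at q = 5. Since P = $52 ≥ min AVC, the firm produces.
With MC = 88 - 60q + 9q^2, P = MC on the upward-sloping part at q* = 6.
TR = 52·6 = 312. TC = 522 + 96 = 618. Profit = 312 − 618 = -$306.
That loss of $306 beats the $522 the firm would lose by shutting down; producing recovers $216 of fixed cost.

Profit = -$306 at q = 6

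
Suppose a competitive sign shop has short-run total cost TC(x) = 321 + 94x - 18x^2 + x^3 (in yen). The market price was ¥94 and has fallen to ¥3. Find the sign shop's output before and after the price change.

MC = 94 - 36x + 3x^2; the shutdown threshold is min AVC = ¥13 (at x = 9).
With P = ¥94 above the shutdown price, P = MC gives x = 12.
At P = ¥3 < min AVC = ¥13, price no longer covers variable cost at any output, so the firm shuts down: x = 0.

Output falls from 12 to 0 (the firm shuts down)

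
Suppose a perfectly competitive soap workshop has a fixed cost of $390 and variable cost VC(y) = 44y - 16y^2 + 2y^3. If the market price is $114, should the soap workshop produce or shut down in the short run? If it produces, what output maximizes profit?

Strip out fixed cost: VC = 44y - 16y^2 + 2y^3. Then AVC = 44 - 16y + 2y^2 and MC = 44 - 32y + 6y^2.
AVC hits its minimum where MC = AVC, at y = 4, giving min AVC = 44 - 16·4 + 2·4^2 = $12.
Because $114 ≥ $12, revenue can cover variable cost; the firm operates.
Solving P = MC: -70 - 32y + 6y^2 = 0 ⇒ y = -5/3 or 7. On the upward-sloping branch, y* = 7.
Check: AVC at y = 7 is $30 ≤ P, so revenue covers variable cost.
Profit = P·y − TC = 114·7 − 600 = $198.

Produce at y = 7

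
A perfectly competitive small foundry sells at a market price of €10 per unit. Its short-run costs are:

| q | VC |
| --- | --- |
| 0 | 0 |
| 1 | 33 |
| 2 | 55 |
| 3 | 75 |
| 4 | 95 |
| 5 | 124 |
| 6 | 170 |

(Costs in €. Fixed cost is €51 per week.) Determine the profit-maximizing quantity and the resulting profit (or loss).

Profit at each row (π = 10q − TC): q=0: -51; q=1: -74; q=2: -86; q=3: -96; q=4: -106; q=5: -125; q=6: -161.
Profit is highest at q = 0. Equivalently, the lowest AVC in the table is 95/4 ≈ €23.75 at q = 4, and P = €10 falls below it — price never covers variable cost, so the firm shuts down and loses only its fixed cost.

q = 0 (shut down); profit = -€51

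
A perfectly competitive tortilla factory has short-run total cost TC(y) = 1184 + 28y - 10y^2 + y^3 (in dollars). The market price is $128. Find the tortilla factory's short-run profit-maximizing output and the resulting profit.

AVC = 28 - 10y + y^2 has its minimum $3 at y = 5; price $128 clears that bar, so the firm operates.
With MC = 28 - 20y + 3y^2, P = MC on the upward-sloping part at y* = 10.
TR = 128·10 = 1280. TC = 1184 + 280 = 1464. Profit = 1280 − 1464 = -$184.
Shutting down would mean losing the fixed cost of $1184, so operating at a loss of $184 is better by $1000.

Profit = -$184 at y = 10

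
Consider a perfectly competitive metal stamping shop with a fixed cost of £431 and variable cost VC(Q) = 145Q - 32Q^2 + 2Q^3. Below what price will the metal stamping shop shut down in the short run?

£17 per unit

The firm shuts down when price falls below the minimum of average variable cost. AVC = VC/Q = 145 - 32Q + 2Q^2.
dAVC/dQ = -32 + 4Q = 0 gives Q = 8. min AVC = 145 - 32·8 + 2·8^2 = 17.
For P < £17 the firm produces nothing.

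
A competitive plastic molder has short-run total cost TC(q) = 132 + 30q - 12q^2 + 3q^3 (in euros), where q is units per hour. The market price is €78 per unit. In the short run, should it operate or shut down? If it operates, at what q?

Produce at q = 4

Variable cost is VC = 30q - 12q^2 + 3q^3, so AVC = VC/q = 30 - 12q + 3q^2 and MC = dTC/dq = 30 - 24q + 9q^2.
AVC is minimized where dAVC/dq = -12 + 6q = 0, at q = 2; min AVC = 30 - 12·2 + 3·2^2 = €18.
Since P = €78 ≥ min AVC = €18, price covers variable cost and the firm should produce.
Solving P = MC: -48 - 24q + 9q^2 = 0 ⇒ q = -4/3 or 4. On the upward-sloping branch, q* = 4.
Check: AVC at q = 4 is €30 ≤ P, so revenue covers variable cost.
Profit = P·q − TC = 78·4 − 252 = €60.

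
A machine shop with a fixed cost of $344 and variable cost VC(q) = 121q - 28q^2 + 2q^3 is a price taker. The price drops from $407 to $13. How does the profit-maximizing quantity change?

MC = 121 - 56q + 6q^2; the shutdown threshold is min AVC = $23 (at q = 7).
At P = $407 ≥ min AVC, set P = MC on the rising branch: q = 13.
At P = $13 < min AVC = $23, price no longer covers variable cost at any output, so the firm shuts down: q = 0.

Output falls from 13 to 0 (the firm shuts down)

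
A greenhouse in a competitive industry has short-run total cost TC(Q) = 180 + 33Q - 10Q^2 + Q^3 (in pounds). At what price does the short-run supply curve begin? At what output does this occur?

The shutdown price is the minimum of AVC. VC = 33Q - 10Q^2 + Q^3, so AVC = 33 - 10Q + Q^2.
At the minimum of AVC, MC = AVC. MC = 33 - 20Q + 3Q^2; setting MC = AVC gives 2Q^2 - 10Q = 0, so Q = 5. min AVC = 8.
So the shutdown price is £8.

£8 per unit, at Q = 5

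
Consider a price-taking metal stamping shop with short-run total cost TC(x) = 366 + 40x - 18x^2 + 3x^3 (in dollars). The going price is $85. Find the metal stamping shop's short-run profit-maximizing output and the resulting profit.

AVC = 40 - 18x + 3x^2; min AVC = $13 at x = 3. Since P = $85 ≥ min AVC, the firm produces.
With MC = 40 - 36x + 9x^2, P = MC on the upward-sloping part at x* = 5.
TR = 85·5 = 425. TC = 366 + 125 = 491. Profit = 425 − 491 = -$66.
By producing, the firm covers all variable cost plus $300 of fixed cost; shutting down would lose the full $366.

Profit = -$66 at x = 5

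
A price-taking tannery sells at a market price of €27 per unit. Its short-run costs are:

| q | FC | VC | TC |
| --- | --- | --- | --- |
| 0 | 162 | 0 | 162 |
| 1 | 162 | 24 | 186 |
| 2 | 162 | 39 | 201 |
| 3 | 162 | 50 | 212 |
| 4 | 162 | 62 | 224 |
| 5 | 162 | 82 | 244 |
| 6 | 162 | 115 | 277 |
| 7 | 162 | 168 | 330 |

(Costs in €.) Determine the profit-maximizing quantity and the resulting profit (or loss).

q = 5; profit = -€109

Tabulate TR − TC: q=0: -162; q=1: -159; q=2: -147; q=3: -131; q=4: -116; q=5: -109; q=6: -115; q=7: -141.
Profit is maximized at q = 5. AVC there is 82/5 = €16.40 ≤ P, so producing beats shutting down (which would give -€162).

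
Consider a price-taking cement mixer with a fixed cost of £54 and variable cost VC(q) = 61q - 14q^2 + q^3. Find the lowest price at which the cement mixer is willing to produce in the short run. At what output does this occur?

Short-run supply begins at min AVC. From VC = 61q - 14q^2 + q^3, AVC = 61 - 14q + q^2.
At the minimum of AVC, MC = AVC. MC = 61 - 28q + 3q^2; setting MC = AVC gives 2q^2 - 14q = 0, so q = 7. min AVC = 12.
The firm shuts down for any P below £12.

£12 per unit, at q = 7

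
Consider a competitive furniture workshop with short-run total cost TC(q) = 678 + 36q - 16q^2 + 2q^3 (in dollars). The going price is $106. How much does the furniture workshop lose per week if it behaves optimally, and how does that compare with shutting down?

Profit = -$90 at q = 7

AVC = 36 - 16q + 2q^2 has its minimum $4 at q = 4; price $106 clears that bar, so the firm operates.
With MC = 36 - 32q + 6q^2, P = MC on the upward-sloping part at q* = 7.
TR = 106·7 = 742. TC = 678 + 154 = 832. Profit = 742 − 832 = -$90.
That loss of $90 beats the $678 the firm would lose by shutting down; producing recovers $588 of fixed cost.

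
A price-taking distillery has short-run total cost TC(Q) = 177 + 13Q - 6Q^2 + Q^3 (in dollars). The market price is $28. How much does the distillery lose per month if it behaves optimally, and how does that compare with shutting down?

AVC = 13 - 6Q + Q^2; min AVC = $4 at Q = 3. Since P = $28 ≥ min AVC, the firm produces.
MC = 13 - 12Q + 3Q^2. Setting P = MC and taking the root on the rising branch gives Q* = 5.
TR = 28·5 = 140. TC = 177 + 40 = 217. Profit = 140 − 217 = -$77.
Shutting down would mean losing the fixed cost of $177, so operating at a loss of $77 is better by $100.

Profit = -$77 at Q = 5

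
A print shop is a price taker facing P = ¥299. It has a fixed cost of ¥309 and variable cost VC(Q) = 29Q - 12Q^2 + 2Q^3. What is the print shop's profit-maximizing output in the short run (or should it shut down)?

Produce at Q = 9

From TC, MC = TC'(Q) = 29 - 24Q + 6Q^2 and AVC = VC/Q = 29 - 12Q + 2Q^2.
The AVC parabola has its vertex at Q = 12/4 = 3, where AVC = 29 - 12·3 + 2·3^2 = ¥11.
Because ¥299 ≥ ¥11, revenue can cover variable cost; the firm operates.
Set P = MC: 299 = 29 - 24Q + 6Q^2 → -270 - 24Q + 6Q^2 = 0. The roots are Q = -5 and Q = 9; the profit-maximizing output is on the rising part of MC, so Q* = 9.
Check: AVC at Q = 9 is ¥83 ≤ P, so revenue covers variable cost.
Profit = P·Q − TC = 299·9 − 1056 = ¥1635.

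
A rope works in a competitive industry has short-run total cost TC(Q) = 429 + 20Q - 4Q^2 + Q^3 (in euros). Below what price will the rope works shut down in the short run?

The firm shuts down when price falls below the minimum of average variable cost. AVC = VC/Q = 20 - 4Q + Q^2.
dAVC/dQ = -4 + 2Q = 0 gives Q = 2. min AVC = 20 - 4·2 + 2^2 = 16.
The firm shuts down for any P below €16.

€16 per unit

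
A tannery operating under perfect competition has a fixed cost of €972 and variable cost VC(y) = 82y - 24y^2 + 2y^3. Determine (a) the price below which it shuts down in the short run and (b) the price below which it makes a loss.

AVC = 82 - 24y + 2y^2; minimized at y = 6, giving min AVC = €10. That is the shutdown price.
ATC = 972/y + 82 - 24y + 2y^2. Setting dATC/dy = −972/y^2 − 24 + 4y = 0 gives y = 9 (since 4·9^3 − 24·9^2 = 972).
min ATC = 972/9 + 82 − 24·9 + 2·9^2 = €136. That is the break-even price.
For €10 ≤ P < €136 the firm produces at a loss; below €10 it shuts down.

Shutdown price = €10; break-even price = €136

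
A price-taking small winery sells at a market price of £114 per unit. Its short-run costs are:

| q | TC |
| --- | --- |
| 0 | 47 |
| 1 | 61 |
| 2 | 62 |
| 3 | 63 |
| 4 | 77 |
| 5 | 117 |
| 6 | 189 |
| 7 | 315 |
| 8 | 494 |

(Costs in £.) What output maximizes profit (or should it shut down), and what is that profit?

Compute π = P·q − TC at each output: q=0: -47; q=1: 53; q=2: 166; q=3: 279; q=4: 379; q=5: 453; q=6: 495; q=7: 483; q=8: 418.
Profit is maximized at q = 6. AVC there is 142/6 = £23.67 ≤ P, so producing beats shutting down (which would give -£47).

q = 6; profit = £495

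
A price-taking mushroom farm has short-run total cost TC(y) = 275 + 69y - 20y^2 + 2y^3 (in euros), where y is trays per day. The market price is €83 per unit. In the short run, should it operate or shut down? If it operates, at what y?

Produce at y = 7

Strip out fixed cost: VC = 69y - 20y^2 + 2y^3. Then AVC = 69 - 20y + 2y^2 and MC = 69 - 40y + 6y^2.
The AVC parabola has its vertex at y = 20/4 = 5, where AVC = 69 - 20·5 + 2·5^2 = €19.
P = €83 exceeds min AVC = €19, so the firm stays open.
Set P = MC: 83 = 69 - 40y + 6y^2 → -14 - 40y + 6y^2 = 0. The roots are y = -1/3 and y = 7; the profit-maximizing output is on the rising part of MC, so y* = 7.
Check: AVC at y = 7 is €27 ≤ P, so revenue covers variable cost.
Profit = P·y − TC = 83·7 − 464 = €117.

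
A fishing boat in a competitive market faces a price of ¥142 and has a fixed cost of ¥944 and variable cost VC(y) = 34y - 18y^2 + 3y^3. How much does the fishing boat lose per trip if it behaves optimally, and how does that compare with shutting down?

Profit = -¥296 at y = 6

AVC = 34 - 18y + 3y^2; min AVC = ¥7 at y = 3. Since P = ¥142 ≥ min AVC, the firm produces.
MC = 34 - 36y + 9y^2. Setting P = MC and taking the root on the rising branch gives y* = 6.
TR = 142·6 = 852. TC = 944 + 204 = 1148. Profit = 852 − 1148 = -¥296.
Shutting down would mean losing the fixed cost of ¥944, so operating at a loss of ¥296 is better by ¥648.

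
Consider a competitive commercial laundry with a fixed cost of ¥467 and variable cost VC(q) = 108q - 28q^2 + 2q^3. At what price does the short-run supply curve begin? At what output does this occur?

¥10 per unit, at q = 7

Short-run supply begins at min AVC. From VC = 108q - 28q^2 + 2q^3, AVC = 108 - 28q + 2q^2.
dAVC/dq = -28 + 4q = 0 gives q = 7. min AVC = 108 - 28·7 + 2·7^2 = 10.
So the shutdown price is ¥10.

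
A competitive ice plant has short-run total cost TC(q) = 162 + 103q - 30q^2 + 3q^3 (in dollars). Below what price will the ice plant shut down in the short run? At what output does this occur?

Short-run supply begins at min AVC. From VC = 103q - 30q^2 + 3q^3, AVC = 103 - 30q + 3q^2.
At the minimum of AVC, MC = AVC. MC = 103 - 60q + 9q^2; setting MC = AVC gives 6q^2 - 30q = 0, so q = 5. min AVC = 28.
The firm shuts down for any P below $28.

$28 per unit, at q = 5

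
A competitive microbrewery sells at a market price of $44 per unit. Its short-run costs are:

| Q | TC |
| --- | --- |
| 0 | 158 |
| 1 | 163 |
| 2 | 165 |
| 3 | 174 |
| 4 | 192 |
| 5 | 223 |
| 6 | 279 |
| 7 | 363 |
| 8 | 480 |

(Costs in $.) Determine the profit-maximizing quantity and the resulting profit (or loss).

Q = 5; profit = -$3

Compute π = P·Q − TC at each output: Q=0: -158; Q=1: -119; Q=2: -77; Q=3: -42; Q=4: -16; Q=5: -3; Q=6: -15; Q=7: -55; Q=8: -128.
Profit is maximized at Q = 5. AVC there is 65/5 = $13 ≤ P, so producing beats shutting down (which would give -$158).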